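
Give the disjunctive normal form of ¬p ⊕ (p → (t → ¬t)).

p ∧ ¬t

¬p ⊕ (p → (t → ¬t))
⇔ (¬p ∧ ¬(p → (t → ¬t))) ∨ (¬¬p ∧ (p → (t → ¬t)))   — expand ⊕
⇔ (¬p ∧ ¬(¬p ∨ (t → ¬t))) ∨ (¬¬p ∧ (p → (t → ¬t)))   — eliminate →
⇔ (¬p ∧ ¬(¬p ∨ ¬t ∨ ¬t)) ∨ (¬¬p ∧ (p → (t → ¬t)))   — eliminate →
⇔ (¬p ∧ ¬(¬p ∨ ¬t ∨ ¬t)) ∨ (¬¬p ∧ (¬p ∨ (t → ¬t)))   — eliminate →
⇔ (¬p ∧ ¬(¬p ∨ ¬t ∨ ¬t)) ∨ (¬¬p ∧ (¬p ∨ ¬t ∨ ¬t))   — eliminate →
⇔ (¬p ∧ ¬¬p ∧ ¬¬t ∧ ¬¬t) ∨ (¬¬p ∧ (¬p ∨ ¬t ∨ ¬t))   — De Morgan
⇔ (¬p ∧ p ∧ ¬¬t ∧ ¬¬t) ∨ (¬¬p ∧ (¬p ∨ ¬t ∨ ¬t))   — double negation
⇔ (¬p ∧ p ∧ t ∧ ¬¬t) ∨ (¬¬p ∧ (¬p ∨ ¬t ∨ ¬t))   — double negation
⇔ (¬p ∧ p ∧ t ∧ t) ∨ (¬¬p ∧ (¬p ∨ ¬t ∨ ¬t))   — double negation
⇔ (¬p ∧ p ∧ t ∧ t) ∨ (p ∧ (¬p ∨ ¬t ∨ ¬t))   — double negation
⇔ (¬p ∧ p ∧ t ∧ t) ∨ (p ∧ ¬p) ∨ (p ∧ ¬t) ∨ (p ∧ ¬t)   — distribute ∧ over ∨
⇔ p ∧ ¬t   — simplify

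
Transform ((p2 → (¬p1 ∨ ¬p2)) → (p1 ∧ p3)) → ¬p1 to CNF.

((p2 → (¬p1 ∨ ¬p2)) → (p1 ∧ p3)) → ¬p1
≡ ¬((p2 → (¬p1 ∨ ¬p2)) → (p1 ∧ p3)) ∨ ¬p1   [eliminate →]
≡ ¬(¬(p2 → (¬p1 ∨ ¬p2)) ∨ (p1 ∧ p3)) ∨ ¬p1   [eliminate →]
≡ ¬(¬(¬p2 ∨ ¬p1 ∨ ¬p2) ∨ (p1 ∧ p3)) ∨ ¬p1   [eliminate →]
≡ (¬¬(¬p2 ∨ ¬p1 ∨ ¬p2) ∧ ¬(p1 ∧ p3)) ∨ ¬p1   [De Morgan]
≡ ((¬p2 ∨ ¬p1 ∨ ¬p2) ∧ ¬(p1 ∧ p3)) ∨ ¬p1   [double negation]
≡ ((¬p2 ∨ ¬p1 ∨ ¬p2) ∧ (¬p1 ∨ ¬p3)) ∨ ¬p1   [De Morgan]
≡ (¬p2 ∨ ¬p1 ∨ ¬p2 ∨ ¬p1) ∧ (¬p1 ∨ ¬p3 ∨ ¬p1)   [distribute ∨ over ∧]
≡ (¬p2 ∨ ¬p1) ∧ (¬p1 ∨ ¬p3)   [simplify]

(¬p2 ∨ ¬p1) ∧ (¬p1 ∨ ¬p3)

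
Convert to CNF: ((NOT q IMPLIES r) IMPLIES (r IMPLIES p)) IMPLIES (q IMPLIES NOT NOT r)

r OR NOT q

((NOT q IMPLIES r) IMPLIES (r IMPLIES p)) IMPLIES (q IMPLIES NOT NOT r)
≡ NOT ((NOT q IMPLIES r) IMPLIES (r IMPLIES p)) OR (q IMPLIES NOT NOT r)   [eliminate IMPLIES]
≡ NOT (NOT (NOT q IMPLIES r) OR (r IMPLIES p)) OR (q IMPLIES NOT NOT r)   [eliminate IMPLIES]
≡ NOT (NOT (NOT NOT q OR r) OR (r IMPLIES p)) OR (q IMPLIES NOT NOT r)   [eliminate IMPLIES]
≡ NOT (NOT (NOT NOT q OR r) OR NOT r OR p) OR (q IMPLIES NOT NOT r)   [eliminate IMPLIES]
≡ NOT (NOT (NOT NOT q OR r) OR NOT r OR p) OR NOT q OR NOT NOT r   [eliminate IMPLIES]
≡ (NOT NOT (NOT NOT q OR r) AND NOT NOT r AND NOT p) OR NOT q OR NOT NOT r   [De Morgan]
≡ ((NOT NOT q OR r) AND NOT NOT r AND NOT p) OR NOT q OR NOT NOT r   [double negation]
≡ ((q OR r) AND NOT NOT r AND NOT p) OR NOT q OR NOT NOT r   [double negation]
≡ ((q OR r) AND r AND NOT p) OR NOT q OR NOT NOT r   [double negation]
≡ ((q OR r) AND r AND NOT p) OR NOT q OR r   [double negation]
≡ (q OR r OR NOT q OR r) AND (r OR NOT q OR r) AND (NOT p OR NOT q OR r)   [distribute OR over AND]
≡ r OR NOT q   [simplify]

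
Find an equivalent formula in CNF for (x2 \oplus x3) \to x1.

(x2 \oplus x3) \to x1
≡ \lnot (x2 \oplus x3) \lor x1
≡ \lnot ((x2 \lor x3) \land \lnot (x2 \land x3)) \lor x1
≡ \lnot (x2 \lor x3) \lor \lnot \lnot (x2 \land x3) \lor x1
≡ (\lnot x2 \land \lnot x3) \lor \lnot \lnot (x2 \land x3) \lor x1
≡ (\lnot x2 \land \lnot x3) \lor (x2 \land x3) \lor x1
≡ (\lnot x2 \lor x2 \lor x1) \land (\lnot x2 \lor x3 \lor x1) \land (\lnot x3 \lor x2 \lor x1) \land (\lnot x3 \lor x3 \lor x1)
≡ (\lnot x2 \lor x3 \lor x1) \land (\lnot x3 \lor x2 \lor x1)

(\lnot x2 \lor x3 \lor x1) \land (\lnot x3 \lor x2 \lor x1)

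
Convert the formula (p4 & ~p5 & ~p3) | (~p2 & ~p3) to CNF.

(p4 | ~p2) & (~p5 | ~p2) & ~p3

(p4 & ~p5 & ~p3) | (~p2 & ~p3)
⇔ (p4 | ~p2) & (p4 | ~p3) & (~p5 | ~p2) & (~p5 | ~p3) & (~p3 | ~p2) & (~p3 | ~p3)   [distribute | over &]
⇔ (p4 | ~p2) & (~p5 | ~p2) & ~p3   [simplify]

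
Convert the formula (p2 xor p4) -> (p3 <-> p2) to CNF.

(p2 xor p4) -> (p3 <-> p2)
≡ ~(p2 xor p4) | (p3 <-> p2)   (eliminate ->)
≡ ~((p2 | p4) & ~(p2 & p4)) | (p3 <-> p2)   (expand xor)
≡ ~((p2 | p4) & ~(p2 & p4)) | ((p3 -> p2) & (p2 -> p3))   (eliminate <->)
≡ ~((p2 | p4) & ~(p2 & p4)) | ((~p3 | p2) & (p2 -> p3))   (eliminate ->)
≡ ~((p2 | p4) & ~(p2 & p4)) | ((~p3 | p2) & (~p2 | p3))   (eliminate ->)
≡ ~(p2 | p4) | ~~(p2 & p4) | ((~p3 | p2) & (~p2 | p3))   (De Morgan)
≡ (~p2 & ~p4) | ~~(p2 & p4) | ((~p3 | p2) & (~p2 | p3))   (De Morgan)
≡ (~p2 & ~p4) | (p2 & p4) | ((~p3 | p2) & (~p2 | p3))   (double negation)
≡ (~p2 | p2 | ~p3 | p2) & (~p2 | p2 | ~p2 | p3) & (~p2 | p4 | ~p3 | p2) & (~p2 | p4 | ~p2 | p3) & (~p4 | p2 | ~p3 | p2) & (~p4 | p2 | ~p2 | p3) & (~p4 | p4 | ~p3 | p2) & (~p4 | p4 | ~p2 | p3)   (distribute | over &)
≡ (~p2 | p4 | p3) & (~p4 | p2 | ~p3)   (simplify)

(~p2 | p4 | p3) & (~p4 | p2 | ~p3)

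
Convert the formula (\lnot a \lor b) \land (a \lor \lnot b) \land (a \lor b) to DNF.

b \land a

(\lnot a \lor b) \land (a \lor \lnot b) \land (a \lor b)
⇔ (\lnot a \land a \land a) \lor (\lnot a \land a \land b) \lor (\lnot a \land \lnot b \land a) \lor (\lnot a \land \lnot b \land b) \lor (b \land a \land a) \lor (b \land a \land b) \lor (b \land \lnot b \land a) \lor (b \land \lnot b \land b)   — distribute \land over \lor
⇔ b \land a   — simplify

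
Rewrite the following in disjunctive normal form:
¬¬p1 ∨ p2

¬¬p1 ∨ p2
≡ p1 ∨ p2   [double negation]

p1 ∨ p2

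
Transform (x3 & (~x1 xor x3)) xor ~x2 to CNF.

(x3 & (~x1 xor x3)) xor ~x2
≡ ((x3 & (~x1 xor x3)) | ~x2) & ~(x3 & (~x1 xor x3) & ~x2)   (expand xor)
≡ ((x3 & (~x1 | x3) & ~(~x1 & x3)) | ~x2) & ~(x3 & (~x1 xor x3) & ~x2)   (expand xor)
≡ ((x3 & (~x1 | x3) & ~(~x1 & x3)) | ~x2) & ~(x3 & (~x1 | x3) & ~(~x1 & x3) & ~x2)   (expand xor)
≡ ((x3 & (~x1 | x3) & (~~x1 | ~x3)) | ~x2) & ~(x3 & (~x1 | x3) & ~(~x1 & x3) & ~x2)   (De Morgan)
≡ ((x3 & (~x1 | x3) & (x1 | ~x3)) | ~x2) & ~(x3 & (~x1 | x3) & ~(~x1 & x3) & ~x2)   (double negation)
≡ ((x3 & (~x1 | x3) & (x1 | ~x3)) | ~x2) & (~x3 | ~(~x1 | x3) | ~~(~x1 & x3) | ~~x2)   (De Morgan)
≡ ((x3 & (~x1 | x3) & (x1 | ~x3)) | ~x2) & (~x3 | (~~x1 & ~x3) | ~~(~x1 & x3) | ~~x2)   (De Morgan)
≡ ((x3 & (~x1 | x3) & (x1 | ~x3)) | ~x2) & (~x3 | (x1 & ~x3) | ~~(~x1 & x3) | ~~x2)   (double negation)
≡ ((x3 & (~x1 | x3) & (x1 | ~x3)) | ~x2) & (~x3 | (x1 & ~x3) | (~x1 & x3) | ~~x2)   (double negation)
≡ ((x3 & (~x1 | x3) & (x1 | ~x3)) | ~x2) & (~x3 | (x1 & ~x3) | (~x1 & x3) | x2)   (double negation)
≡ (x3 | ~x2) & (~x1 | x3 | ~x2) & (x1 | ~x3 | ~x2) & (~x3 | x1 | ~x1 | x2) & (~x3 | x1 | x3 | x2) & (~x3 | ~x3 | ~x1 | x2) & (~x3 | ~x3 | x3 | x2)   (distribute | over &)
≡ (x3 | ~x2) & (x1 | ~x3 | ~x2) & (~x3 | ~x1 | x2)   (simplify)

(x3 | ~x2) & (x1 | ~x3 | ~x2) & (~x3 | ~x1 | x2)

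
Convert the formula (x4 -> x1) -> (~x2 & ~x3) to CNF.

(x4 -> x1) -> (~x2 & ~x3)
≡ ~(x4 -> x1) | (~x2 & ~x3)   [eliminate ->]
≡ ~(~x4 | x1) | (~x2 & ~x3)   [eliminate ->]
≡ (~~x4 & ~x1) | (~x2 & ~x3)   [De Morgan]
≡ (x4 & ~x1) | (~x2 & ~x3)   [double negation]
≡ (x4 | ~x2) & (x4 | ~x3) & (~x1 | ~x2) & (~x1 | ~x3)   [distribute | over &]

(x4 | ~x2) & (x4 | ~x3) & (~x1 | ~x2) & (~x1 | ~x3)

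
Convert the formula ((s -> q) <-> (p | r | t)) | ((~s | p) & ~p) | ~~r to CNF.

(~q | p | r | t | ~s) & (~p | ~s | q | r) & (~t | ~s | q | p | r)

((s -> q) <-> (p | r | t)) | ((~s | p) & ~p) | ~~r
⇔ (((s -> q) -> (p | r | t)) & ((p | r | t) -> (s -> q))) | ((~s | p) & ~p) | ~~r   [eliminate <->]
⇔ ((~(s -> q) | p | r | t) & ((p | r | t) -> (s -> q))) | ((~s | p) & ~p) | ~~r   [eliminate ->]
⇔ ((~(~s | q) | p | r | t) & ((p | r | t) -> (s -> q))) | ((~s | p) & ~p) | ~~r   [eliminate ->]
⇔ ((~(~s | q) | p | r | t) & (~(p | r | t) | (s -> q))) | ((~s | p) & ~p) | ~~r   [eliminate ->]
⇔ ((~(~s | q) | p | r | t) & (~(p | r | t) | ~s | q)) | ((~s | p) & ~p) | ~~r   [eliminate ->]
⇔ (((~~s & ~q) | p | r | t) & (~(p | r | t) | ~s | q)) | ((~s | p) & ~p) | ~~r   [De Morgan]
⇔ (((s & ~q) | p | r | t) & (~(p | r | t) | ~s | q)) | ((~s | p) & ~p) | ~~r   [double negation]
⇔ (((s & ~q) | p | r | t) & ((~p & ~r & ~t) | ~s | q)) | ((~s | p) & ~p) | ~~r   [De Morgan]
⇔ (((s & ~q) | p | r | t) & ((~p & ~r & ~t) | ~s | q)) | ((~s | p) & ~p) | r   [double negation]
⇔ (s | p | r | t | ~s | p | r) & (s | p | r | t | ~p | r) & (~q | p | r | t | ~s | p | r) & (~q | p | r | t | ~p | r) & (~p | ~s | q | ~s | p | r) & (~p | ~s | q | ~p | r) & (~r | ~s | q | ~s | p | r) & (~r | ~s | q | ~p | r) & (~t | ~s | q | ~s | p | r) & (~t | ~s | q | ~p | r)   [distribute | over &]
⇔ (~q | p | r | t | ~s) & (~p | ~s | q | r) & (~t | ~s | q | p | r)   [simplify]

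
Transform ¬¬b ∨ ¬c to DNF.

b ∨ ¬c

¬¬b ∨ ¬c
⇔ b ∨ ¬c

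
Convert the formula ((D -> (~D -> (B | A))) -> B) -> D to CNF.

((D -> (~D -> (B | A))) -> B) -> D
≡ ~((D -> (~D -> (B | A))) -> B) | D   — eliminate ->
≡ ~(~(D -> (~D -> (B | A))) | B) | D   — eliminate ->
≡ ~(~(~D | (~D -> (B | A))) | B) | D   — eliminate ->
≡ ~(~(~D | ~~D | B | A) | B) | D   — eliminate ->
≡ (~~(~D | ~~D | B | A) & ~B) | D   — De Morgan
≡ ((~D | ~~D | B | A) & ~B) | D   — double negation
≡ ((~D | D | B | A) & ~B) | D   — double negation
≡ (~D | D | B | A | D) & (~B | D)   — distribute | over &
≡ ~B | D   — simplify

~B | D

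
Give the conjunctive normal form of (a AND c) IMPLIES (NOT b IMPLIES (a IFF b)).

NOT a OR NOT c OR b

(a AND c) IMPLIES (NOT b IMPLIES (a IFF b))
≡ NOT (a AND c) OR (NOT b IMPLIES (a IFF b))   (eliminate IMPLIES)
≡ NOT (a AND c) OR NOT NOT b OR (a IFF b)   (eliminate IMPLIES)
≡ NOT (a AND c) OR NOT NOT b OR ((a IMPLIES b) AND (b IMPLIES a))   (eliminate IFF)
≡ NOT (a AND c) OR NOT NOT b OR ((NOT a OR b) AND (b IMPLIES a))   (eliminate IMPLIES)
≡ NOT (a AND c) OR NOT NOT b OR ((NOT a OR b) AND (NOT b OR a))   (eliminate IMPLIES)
≡ NOT a OR NOT c OR NOT NOT b OR ((NOT a OR b) AND (NOT b OR a))   (De Morgan)
≡ NOT a OR NOT c OR b OR ((NOT a OR b) AND (NOT b OR a))   (double negation)
≡ (NOT a OR NOT c OR b OR NOT a OR b) AND (NOT a OR NOT c OR b OR NOT b OR a)   (distribute OR over AND)
≡ NOT a OR NOT c OR b   (simplify)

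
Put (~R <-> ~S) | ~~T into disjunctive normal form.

(~R <-> ~S) | ~~T
= ((~R -> ~S) & (~S -> ~R)) | ~~T   (eliminate <->)
= ((~~R | ~S) & (~S -> ~R)) | ~~T   (eliminate ->)
= ((~~R | ~S) & (~~S | ~R)) | ~~T   (eliminate ->)
= ((R | ~S) & (~~S | ~R)) | ~~T   (double negation)
= ((R | ~S) & (S | ~R)) | ~~T   (double negation)
= ((R | ~S) & (S | ~R)) | T   (double negation)
= (R & S) | (R & ~R) | (~S & S) | (~S & ~R) | T   (distribute & over |)
= (R & S) | (~S & ~R) | T   (simplify)

(R & S) | (~S & ~R) | T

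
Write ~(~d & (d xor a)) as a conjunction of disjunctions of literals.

~(~d & (d xor a))
⇔ ~(~d & (d | a) & ~(d & a))   — expand xor
⇔ ~~d | ~(d | a) | ~~(d & a)   — De Morgan
⇔ d | ~(d | a) | ~~(d & a)   — double negation
⇔ d | (~d & ~a) | ~~(d & a)   — De Morgan
⇔ d | (~d & ~a) | (d & a)   — double negation
⇔ (d | ~d | d) & (d | ~d | a) & (d | ~a | d) & (d | ~a | a)   — distribute | over &
⇔ d | ~a   — simplify

d | ~a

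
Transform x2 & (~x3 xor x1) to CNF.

x2 & (~x3 xor x1)
⇔ x2 & (~x3 | x1) & ~(~x3 & x1)   [expand xor]
⇔ x2 & (~x3 | x1) & (~~x3 | ~x1)   [De Morgan]
⇔ x2 & (~x3 | x1) & (x3 | ~x1)   [double negation]

x2 & (~x3 | x1) & (x3 | ~x1)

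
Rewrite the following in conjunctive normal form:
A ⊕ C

A ⊕ C
⇔ (A ∨ C) ∧ ¬(A ∧ C)   [expand ⊕]
⇔ (A ∨ C) ∧ (¬A ∨ ¬C)   [De Morgan]

(A ∨ C) ∧ (¬A ∨ ¬C)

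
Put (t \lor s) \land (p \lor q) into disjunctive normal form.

(t \lor s) \land (p \lor q)
= (t \land p) \lor (t \land q) \lor (s \land p) \lor (s \land q)

(t \land p) \lor (t \land q) \lor (s \land p) \lor (s \land q)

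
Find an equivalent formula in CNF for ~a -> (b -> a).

~a -> (b -> a)
= ~~a | (b -> a)   (eliminate ->)
= ~~a | ~b | a   (eliminate ->)
= a | ~b | a   (double negation)
= a | ~b   (simplify)

a | ~b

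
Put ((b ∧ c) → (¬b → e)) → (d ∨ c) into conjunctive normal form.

c ∨ d

((b ∧ c) → (¬b → e)) → (d ∨ c)
= ¬((b ∧ c) → (¬b → e)) ∨ d ∨ c
= ¬(¬(b ∧ c) ∨ (¬b → e)) ∨ d ∨ c
= ¬(¬(b ∧ c) ∨ ¬¬b ∨ e) ∨ d ∨ c
= (¬¬(b ∧ c) ∧ ¬¬¬b ∧ ¬e) ∨ d ∨ c
= (b ∧ c ∧ ¬¬¬b ∧ ¬e) ∨ d ∨ c
= (b ∧ c ∧ ¬b ∧ ¬e) ∨ d ∨ c
= (b ∨ d ∨ c) ∧ (c ∨ d ∨ c) ∧ (¬b ∨ d ∨ c) ∧ (¬e ∨ d ∨ c)
= c ∨ d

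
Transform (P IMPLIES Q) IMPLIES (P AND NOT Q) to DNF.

(P IMPLIES Q) IMPLIES (P AND NOT Q)
= NOT (P IMPLIES Q) OR (P AND NOT Q)   — eliminate IMPLIES
= NOT (NOT P OR Q) OR (P AND NOT Q)   — eliminate IMPLIES
= (NOT NOT P AND NOT Q) OR (P AND NOT Q)   — De Morgan
= (P AND NOT Q) OR (P AND NOT Q)   — double negation
= P AND NOT Q   — simplify

P AND NOT Q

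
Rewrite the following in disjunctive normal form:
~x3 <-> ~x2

(x3 & x2) | (~x2 & ~x3)

~x3 <-> ~x2
⇔ (~x3 -> ~x2) & (~x2 -> ~x3)
⇔ (~~x3 | ~x2) & (~x2 -> ~x3)
⇔ (~~x3 | ~x2) & (~~x2 | ~x3)
⇔ (x3 | ~x2) & (~~x2 | ~x3)
⇔ (x3 | ~x2) & (x2 | ~x3)
⇔ (x3 & x2) | (x3 & ~x3) | (~x2 & x2) | (~x2 & ~x3)
⇔ (x3 & x2) | (~x2 & ~x3)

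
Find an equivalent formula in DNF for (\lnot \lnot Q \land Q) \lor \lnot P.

Q \lor \lnot P

(\lnot \lnot Q \land Q) \lor \lnot P
≡ (Q \land Q) \lor \lnot P   (double negation)
≡ Q \lor \lnot P   (simplify)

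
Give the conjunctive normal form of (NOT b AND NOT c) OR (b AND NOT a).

(NOT b OR NOT a) AND (NOT c OR b) AND (NOT c OR NOT a)

(NOT b AND NOT c) OR (b AND NOT a)
≡ (NOT b OR b) AND (NOT b OR NOT a) AND (NOT c OR b) AND (NOT c OR NOT a)   [distribute OR over AND]
≡ (NOT b OR NOT a) AND (NOT c OR b) AND (NOT c OR NOT a)   [simplify]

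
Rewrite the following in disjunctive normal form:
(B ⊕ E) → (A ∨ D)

(¬B ∧ ¬E) ∨ (E ∧ B) ∨ A ∨ D

(B ⊕ E) → (A ∨ D)
⇔ ¬(B ⊕ E) ∨ A ∨ D   — eliminate →
⇔ ¬((B ∧ ¬E) ∨ (¬B ∧ E)) ∨ A ∨ D   — expand ⊕
⇔ (¬(B ∧ ¬E) ∧ ¬(¬B ∧ E)) ∨ A ∨ D   — De Morgan
⇔ ((¬B ∨ ¬¬E) ∧ ¬(¬B ∧ E)) ∨ A ∨ D   — De Morgan
⇔ ((¬B ∨ E) ∧ ¬(¬B ∧ E)) ∨ A ∨ D   — double negation
⇔ ((¬B ∨ E) ∧ (¬¬B ∨ ¬E)) ∨ A ∨ D   — De Morgan
⇔ ((¬B ∨ E) ∧ (B ∨ ¬E)) ∨ A ∨ D   — double negation
⇔ (¬B ∧ B) ∨ (¬B ∧ ¬E) ∨ (E ∧ B) ∨ (E ∧ ¬E) ∨ A ∨ D   — distribute ∧ over ∨
⇔ (¬B ∧ ¬E) ∨ (E ∧ B) ∨ A ∨ D   — simplify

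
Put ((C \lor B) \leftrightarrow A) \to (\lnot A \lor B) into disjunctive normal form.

((C \lor B) \leftrightarrow A) \to (\lnot A \lor B)
⇔ \lnot ((C \lor B) \leftrightarrow A) \lor \lnot A \lor B
⇔ \lnot (((C \lor B) \to A) \land (A \to (C \lor B))) \lor \lnot A \lor B
⇔ \lnot ((\lnot (C \lor B) \lor A) \land (A \to (C \lor B))) \lor \lnot A \lor B
⇔ \lnot ((\lnot (C \lor B) \lor A) \land (\lnot A \lor C \lor B)) \lor \lnot A \lor B
⇔ \lnot (\lnot (C \lor B) \lor A) \lor \lnot (\lnot A \lor C \lor B) \lor \lnot A \lor B
⇔ (\lnot \lnot (C \lor B) \land \lnot A) \lor \lnot (\lnot A \lor C \lor B) \lor \lnot A \lor B
⇔ ((C \lor B) \land \lnot A) \lor \lnot (\lnot A \lor C \lor B) \lor \lnot A \lor B
⇔ ((C \lor B) \land \lnot A) \lor (\lnot \lnot A \land \lnot C \land \lnot B) \lor \lnot A \lor B
⇔ ((C \lor B) \land \lnot A) \lor (A \land \lnot C \land \lnot B) \lor \lnot A \lor B
⇔ (C \land \lnot A) \lor (B \land \lnot A) \lor (A \land \lnot C \land \lnot B) \lor \lnot A \lor B
⇔ (A \land \lnot C \land \lnot B) \lor \lnot A \lor B

(A \land \lnot C \land \lnot B) \lor \lnot A \lor B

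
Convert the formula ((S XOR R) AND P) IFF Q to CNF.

(NOT S OR R OR NOT P OR Q) AND (NOT R OR S OR NOT P OR Q) AND (NOT Q OR S OR R) AND (NOT Q OR NOT S OR NOT R) AND (NOT Q OR P)

((S XOR R) AND P) IFF Q
⇔ (((S XOR R) AND P) IMPLIES Q) AND (Q IMPLIES ((S XOR R) AND P))   (eliminate IFF)
⇔ (NOT ((S XOR R) AND P) OR Q) AND (Q IMPLIES ((S XOR R) AND P))   (eliminate IMPLIES)
⇔ (NOT ((S OR R) AND NOT (S AND R) AND P) OR Q) AND (Q IMPLIES ((S XOR R) AND P))   (expand XOR)
⇔ (NOT ((S OR R) AND NOT (S AND R) AND P) OR Q) AND (NOT Q OR ((S XOR R) AND P))   (eliminate IMPLIES)
⇔ (NOT ((S OR R) AND NOT (S AND R) AND P) OR Q) AND (NOT Q OR ((S OR R) AND NOT (S AND R) AND P))   (expand XOR)
⇔ (NOT (S OR R) OR NOT NOT (S AND R) OR NOT P OR Q) AND (NOT Q OR ((S OR R) AND NOT (S AND R) AND P))   (De Morgan)
⇔ ((NOT S AND NOT R) OR NOT NOT (S AND R) OR NOT P OR Q) AND (NOT Q OR ((S OR R) AND NOT (S AND R) AND P))   (De Morgan)
⇔ ((NOT S AND NOT R) OR (S AND R) OR NOT P OR Q) AND (NOT Q OR ((S OR R) AND NOT (S AND R) AND P))   (double negation)
⇔ ((NOT S AND NOT R) OR (S AND R) OR NOT P OR Q) AND (NOT Q OR ((S OR R) AND (NOT S OR NOT R) AND P))   (De Morgan)
⇔ (NOT S OR S OR NOT P OR Q) AND (NOT S OR R OR NOT P OR Q) AND (NOT R OR S OR NOT P OR Q) AND (NOT R OR R OR NOT P OR Q) AND (NOT Q OR S OR R) AND (NOT Q OR NOT S OR NOT R) AND (NOT Q OR P)   (distribute OR over AND)
⇔ (NOT S OR R OR NOT P OR Q) AND (NOT R OR S OR NOT P OR Q) AND (NOT Q OR S OR R) AND (NOT Q OR NOT S OR NOT R) AND (NOT Q OR P)   (simplify)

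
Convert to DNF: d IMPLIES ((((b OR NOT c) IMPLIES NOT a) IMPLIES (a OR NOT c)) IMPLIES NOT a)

NOT d OR NOT a

d IMPLIES ((((b OR NOT c) IMPLIES NOT a) IMPLIES (a OR NOT c)) IMPLIES NOT a)
⇔ NOT d OR ((((b OR NOT c) IMPLIES NOT a) IMPLIES (a OR NOT c)) IMPLIES NOT a)
⇔ NOT d OR NOT (((b OR NOT c) IMPLIES NOT a) IMPLIES (a OR NOT c)) OR NOT a
⇔ NOT d OR NOT (NOT ((b OR NOT c) IMPLIES NOT a) OR a OR NOT c) OR NOT a
⇔ NOT d OR NOT (NOT (NOT (b OR NOT c) OR NOT a) OR a OR NOT c) OR NOT a
⇔ NOT d OR (NOT NOT (NOT (b OR NOT c) OR NOT a) AND NOT a AND NOT NOT c) OR NOT a
⇔ NOT d OR ((NOT (b OR NOT c) OR NOT a) AND NOT a AND NOT NOT c) OR NOT a
⇔ NOT d OR (((NOT b AND NOT NOT c) OR NOT a) AND NOT a AND NOT NOT c) OR NOT a
⇔ NOT d OR (((NOT b AND c) OR NOT a) AND NOT a AND NOT NOT c) OR NOT a
⇔ NOT d OR (((NOT b AND c) OR NOT a) AND NOT a AND c) OR NOT a
⇔ NOT d OR (NOT b AND c AND NOT a AND c) OR (NOT a AND NOT a AND c) OR NOT a
⇔ NOT d OR NOT a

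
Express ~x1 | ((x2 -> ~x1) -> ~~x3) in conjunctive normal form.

~x1 | ((x2 -> ~x1) -> ~~x3)
≡ ~x1 | ~(x2 -> ~x1) | ~~x3   (eliminate ->)
≡ ~x1 | ~(~x2 | ~x1) | ~~x3   (eliminate ->)
≡ ~x1 | (~~x2 & ~~x1) | ~~x3   (De Morgan)
≡ ~x1 | (x2 & ~~x1) | ~~x3   (double negation)
≡ ~x1 | (x2 & x1) | ~~x3   (double negation)
≡ ~x1 | (x2 & x1) | x3   (double negation)
≡ (~x1 | x2 | x3) & (~x1 | x1 | x3)   (distribute | over &)
≡ ~x1 | x2 | x3   (simplify)

~x1 | x2 | x3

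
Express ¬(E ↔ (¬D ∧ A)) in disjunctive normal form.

¬(E ↔ (¬D ∧ A))
≡ ¬((E → (¬D ∧ A)) ∧ ((¬D ∧ A) → E))   [eliminate ↔]
≡ ¬((¬E ∨ (¬D ∧ A)) ∧ ((¬D ∧ A) → E))   [eliminate →]
≡ ¬((¬E ∨ (¬D ∧ A)) ∧ (¬(¬D ∧ A) ∨ E))   [eliminate →]
≡ ¬(¬E ∨ (¬D ∧ A)) ∨ ¬(¬(¬D ∧ A) ∨ E)   [De Morgan]
≡ (¬¬E ∧ ¬(¬D ∧ A)) ∨ ¬(¬(¬D ∧ A) ∨ E)   [De Morgan]
≡ (E ∧ ¬(¬D ∧ A)) ∨ ¬(¬(¬D ∧ A) ∨ E)   [double negation]
≡ (E ∧ (¬¬D ∨ ¬A)) ∨ ¬(¬(¬D ∧ A) ∨ E)   [De Morgan]
≡ (E ∧ (D ∨ ¬A)) ∨ ¬(¬(¬D ∧ A) ∨ E)   [double negation]
≡ (E ∧ (D ∨ ¬A)) ∨ (¬¬(¬D ∧ A) ∧ ¬E)   [De Morgan]
≡ (E ∧ (D ∨ ¬A)) ∨ (¬D ∧ A ∧ ¬E)   [double negation]
≡ (E ∧ D) ∨ (E ∧ ¬A) ∨ (¬D ∧ A ∧ ¬E)   [distribute ∧ over ∨]

(E ∧ D) ∨ (E ∧ ¬A) ∨ (¬D ∧ A ∧ ¬E)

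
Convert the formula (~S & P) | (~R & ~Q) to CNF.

(~S | ~R) & (~S | ~Q) & (P | ~R) & (P | ~Q)

(~S & P) | (~R & ~Q)
⇔ (~S | ~R) & (~S | ~Q) & (P | ~R) & (P | ~Q)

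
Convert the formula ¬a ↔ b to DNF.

¬a ↔ b
⇔ (¬a → b) ∧ (b → ¬a)   [eliminate ↔]
⇔ (¬¬a ∨ b) ∧ (b → ¬a)   [eliminate →]
⇔ (¬¬a ∨ b) ∧ (¬b ∨ ¬a)   [eliminate →]
⇔ (a ∨ b) ∧ (¬b ∨ ¬a)   [double negation]
⇔ (a ∧ ¬b) ∨ (a ∧ ¬a) ∨ (b ∧ ¬b) ∨ (b ∧ ¬a)   [distribute ∧ over ∨]
⇔ (a ∧ ¬b) ∨ (b ∧ ¬a)   [simplify]

(a ∧ ¬b) ∨ (b ∧ ¬a)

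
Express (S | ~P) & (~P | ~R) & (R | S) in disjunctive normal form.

(S & ~P) | (S & ~R) | (~P & R)

(S | ~P) & (~P | ~R) & (R | S)
≡ (S & ~P & R) | (S & ~P & S) | (S & ~R & R) | (S & ~R & S) | (~P & ~P & R) | (~P & ~P & S) | (~P & ~R & R) | (~P & ~R & S)   [distribute & over |]
≡ (S & ~P) | (S & ~R) | (~P & R)   [simplify]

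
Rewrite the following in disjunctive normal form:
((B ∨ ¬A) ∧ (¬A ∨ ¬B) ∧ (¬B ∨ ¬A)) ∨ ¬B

¬A ∨ ¬B

((B ∨ ¬A) ∧ (¬A ∨ ¬B) ∧ (¬B ∨ ¬A)) ∨ ¬B
= (B ∧ ¬A ∧ ¬B) ∨ (B ∧ ¬A ∧ ¬A) ∨ (B ∧ ¬B ∧ ¬B) ∨ (B ∧ ¬B ∧ ¬A) ∨ (¬A ∧ ¬A ∧ ¬B) ∨ (¬A ∧ ¬A ∧ ¬A) ∨ (¬A ∧ ¬B ∧ ¬B) ∨ (¬A ∧ ¬B ∧ ¬A) ∨ ¬B   — distribute ∧ over ∨
= ¬A ∨ ¬B   — simplify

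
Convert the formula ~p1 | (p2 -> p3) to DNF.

~p1 | ~p2 | p3

~p1 | (p2 -> p3)
≡ ~p1 | ~p2 | p3   (eliminate ->)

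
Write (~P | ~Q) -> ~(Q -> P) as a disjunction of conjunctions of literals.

(~P | ~Q) -> ~(Q -> P)
⇔ ~(~P | ~Q) | ~(Q -> P)   (eliminate ->)
⇔ ~(~P | ~Q) | ~(~Q | P)   (eliminate ->)
⇔ (~~P & ~~Q) | ~(~Q | P)   (De Morgan)
⇔ (P & ~~Q) | ~(~Q | P)   (double negation)
⇔ (P & Q) | ~(~Q | P)   (double negation)
⇔ (P & Q) | (~~Q & ~P)   (De Morgan)
⇔ (P & Q) | (Q & ~P)   (double negation)

(P & Q) | (Q & ~P)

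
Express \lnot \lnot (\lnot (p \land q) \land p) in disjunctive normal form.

\lnot q \land p

\lnot \lnot (\lnot (p \land q) \land p)
= \lnot (p \land q) \land p   — double negation
= (\lnot p \lor \lnot q) \land p   — De Morgan
= (\lnot p \land p) \lor (\lnot q \land p)   — distribute \land over \lor
= \lnot q \land p   — simplify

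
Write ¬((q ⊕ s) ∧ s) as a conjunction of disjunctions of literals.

¬s ∨ q

¬((q ⊕ s) ∧ s)
≡ ¬((q ∨ s) ∧ ¬(q ∧ s) ∧ s)   (expand ⊕)
≡ ¬(q ∨ s) ∨ ¬¬(q ∧ s) ∨ ¬s   (De Morgan)
≡ ¬q ∧ ¬s ∨ ¬¬(q ∧ s) ∨ ¬s   (De Morgan)
≡ ¬q ∧ ¬s ∨ q ∧ s ∨ ¬s   (double negation)
≡ (¬q ∨ q ∨ ¬s) ∧ (¬q ∨ s ∨ ¬s) ∧ (¬s ∨ q ∨ ¬s) ∧ (¬s ∨ s ∨ ¬s)   (distribute ∨ over ∧)
≡ ¬s ∨ q   (simplify)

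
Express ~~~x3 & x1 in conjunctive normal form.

~x3 & x1

~~~x3 & x1
⇔ ~x3 & x1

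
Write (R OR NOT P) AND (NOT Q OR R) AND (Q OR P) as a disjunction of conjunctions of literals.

(R AND Q) OR (R AND P)

(R OR NOT P) AND (NOT Q OR R) AND (Q OR P)
≡ (R AND NOT Q AND Q) OR (R AND NOT Q AND P) OR (R AND R AND Q) OR (R AND R AND P) OR (NOT P AND NOT Q AND Q) OR (NOT P AND NOT Q AND P) OR (NOT P AND R AND Q) OR (NOT P AND R AND P)   [distribute AND over OR]
≡ (R AND Q) OR (R AND P)   [simplify]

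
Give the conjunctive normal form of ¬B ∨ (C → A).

¬B ∨ ¬C ∨ A

¬B ∨ (C → A)
⇔ ¬B ∨ ¬C ∨ A   [eliminate →]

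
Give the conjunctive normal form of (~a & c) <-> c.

(~a & c) <-> c
= ((~a & c) -> c) & (c -> (~a & c))   — eliminate <->
= (~(~a & c) | c) & (c -> (~a & c))   — eliminate ->
= (~(~a & c) | c) & (~c | (~a & c))   — eliminate ->
= (~~a | ~c | c) & (~c | (~a & c))   — De Morgan
= (a | ~c | c) & (~c | (~a & c))   — double negation
= (a | ~c | c) & (~c | ~a) & (~c | c)   — distribute | over &
= ~c | ~a   — simplify

~c | ~a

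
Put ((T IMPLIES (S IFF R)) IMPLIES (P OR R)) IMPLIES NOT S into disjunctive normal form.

((T IMPLIES (S IFF R)) IMPLIES (P OR R)) IMPLIES NOT S
= NOT ((T IMPLIES (S IFF R)) IMPLIES (P OR R)) OR NOT S
= NOT (NOT (T IMPLIES (S IFF R)) OR P OR R) OR NOT S
= NOT (NOT (NOT T OR (S IFF R)) OR P OR R) OR NOT S
= NOT (NOT (NOT T OR ((S IMPLIES R) AND (R IMPLIES S))) OR P OR R) OR NOT S
= NOT (NOT (NOT T OR ((NOT S OR R) AND (R IMPLIES S))) OR P OR R) OR NOT S
= NOT (NOT (NOT T OR ((NOT S OR R) AND (NOT R OR S))) OR P OR R) OR NOT S
= (NOT NOT (NOT T OR ((NOT S OR R) AND (NOT R OR S))) AND NOT P AND NOT R) OR NOT S
= ((NOT T OR ((NOT S OR R) AND (NOT R OR S))) AND NOT P AND NOT R) OR NOT S
= (NOT T AND NOT P AND NOT R) OR (NOT S AND NOT R AND NOT P AND NOT R) OR (NOT S AND S AND NOT P AND NOT R) OR (R AND NOT R AND NOT P AND NOT R) OR (R AND S AND NOT P AND NOT R) OR NOT S
= (NOT T AND NOT P AND NOT R) OR NOT S

(NOT T AND NOT P AND NOT R) OR NOT S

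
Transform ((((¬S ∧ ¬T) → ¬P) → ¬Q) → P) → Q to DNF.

((((¬S ∧ ¬T) → ¬P) → ¬Q) → P) → Q
≡ ¬((((¬S ∧ ¬T) → ¬P) → ¬Q) → P) ∨ Q   [eliminate →]
≡ ¬(¬(((¬S ∧ ¬T) → ¬P) → ¬Q) ∨ P) ∨ Q   [eliminate →]
≡ ¬(¬(¬((¬S ∧ ¬T) → ¬P) ∨ ¬Q) ∨ P) ∨ Q   [eliminate →]
≡ ¬(¬(¬(¬(¬S ∧ ¬T) ∨ ¬P) ∨ ¬Q) ∨ P) ∨ Q   [eliminate →]
≡ (¬¬(¬(¬(¬S ∧ ¬T) ∨ ¬P) ∨ ¬Q) ∧ ¬P) ∨ Q   [De Morgan]
≡ ((¬(¬(¬S ∧ ¬T) ∨ ¬P) ∨ ¬Q) ∧ ¬P) ∨ Q   [double negation]
≡ (((¬¬(¬S ∧ ¬T) ∧ ¬¬P) ∨ ¬Q) ∧ ¬P) ∨ Q   [De Morgan]
≡ (((¬S ∧ ¬T ∧ ¬¬P) ∨ ¬Q) ∧ ¬P) ∨ Q   [double negation]
≡ (((¬S ∧ ¬T ∧ P) ∨ ¬Q) ∧ ¬P) ∨ Q   [double negation]
≡ (¬S ∧ ¬T ∧ P ∧ ¬P) ∨ (¬Q ∧ ¬P) ∨ Q   [distribute ∧ over ∨]
≡ (¬Q ∧ ¬P) ∨ Q   [simplify]

(¬Q ∧ ¬P) ∨ Q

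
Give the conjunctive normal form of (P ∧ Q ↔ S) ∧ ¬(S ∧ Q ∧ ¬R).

(¬P ∨ ¬Q ∨ S) ∧ (¬S ∨ P) ∧ (¬S ∨ Q) ∧ (¬S ∨ ¬Q ∨ R)

(P ∧ Q ↔ S) ∧ ¬(S ∧ Q ∧ ¬R)
≡ (P ∧ Q → S) ∧ (S → P ∧ Q) ∧ ¬(S ∧ Q ∧ ¬R)   [eliminate ↔]
≡ (¬(P ∧ Q) ∨ S) ∧ (S → P ∧ Q) ∧ ¬(S ∧ Q ∧ ¬R)   [eliminate →]
≡ (¬(P ∧ Q) ∨ S) ∧ (¬S ∨ P ∧ Q) ∧ ¬(S ∧ Q ∧ ¬R)   [eliminate →]
≡ (¬P ∨ ¬Q ∨ S) ∧ (¬S ∨ P ∧ Q) ∧ ¬(S ∧ Q ∧ ¬R)   [De Morgan]
≡ (¬P ∨ ¬Q ∨ S) ∧ (¬S ∨ P ∧ Q) ∧ (¬S ∨ ¬Q ∨ ¬¬R)   [De Morgan]
≡ (¬P ∨ ¬Q ∨ S) ∧ (¬S ∨ P ∧ Q) ∧ (¬S ∨ ¬Q ∨ R)   [double negation]
≡ (¬P ∨ ¬Q ∨ S) ∧ (¬S ∨ P) ∧ (¬S ∨ Q) ∧ (¬S ∨ ¬Q ∨ R)   [distribute ∨ over ∧]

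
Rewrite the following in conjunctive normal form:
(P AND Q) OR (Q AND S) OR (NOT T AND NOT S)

(P AND Q) OR (Q AND S) OR (NOT T AND NOT S)
≡ (P OR Q OR NOT T) AND (P OR Q OR NOT S) AND (P OR S OR NOT T) AND (P OR S OR NOT S) AND (Q OR Q OR NOT T) AND (Q OR Q OR NOT S) AND (Q OR S OR NOT T) AND (Q OR S OR NOT S)
≡ (P OR S OR NOT T) AND (Q OR NOT T) AND (Q OR NOT S)

(P OR S OR NOT T) AND (Q OR NOT T) AND (Q OR NOT S)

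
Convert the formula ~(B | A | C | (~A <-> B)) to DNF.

~(B | A | C | (~A <-> B))
≡ ~(B | A | C | ((~A -> B) & (B -> ~A)))   [eliminate <->]
≡ ~(B | A | C | ((~~A | B) & (B -> ~A)))   [eliminate ->]
≡ ~(B | A | C | ((~~A | B) & (~B | ~A)))   [eliminate ->]
≡ ~B & ~A & ~C & ~((~~A | B) & (~B | ~A))   [De Morgan]
≡ ~B & ~A & ~C & (~(~~A | B) | ~(~B | ~A))   [De Morgan]
≡ ~B & ~A & ~C & ((~~~A & ~B) | ~(~B | ~A))   [De Morgan]
≡ ~B & ~A & ~C & ((~A & ~B) | ~(~B | ~A))   [double negation]
≡ ~B & ~A & ~C & ((~A & ~B) | (~~B & ~~A))   [De Morgan]
≡ ~B & ~A & ~C & ((~A & ~B) | (B & ~~A))   [double negation]
≡ ~B & ~A & ~C & ((~A & ~B) | (B & A))   [double negation]
≡ (~B & ~A & ~C & ~A & ~B) | (~B & ~A & ~C & B & A)   [distribute & over |]
≡ ~B & ~A & ~C   [simplify]

~B & ~A & ~C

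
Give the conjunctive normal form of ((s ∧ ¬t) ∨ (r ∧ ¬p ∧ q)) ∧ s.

((s ∧ ¬t) ∨ (r ∧ ¬p ∧ q)) ∧ s
≡ (s ∨ r) ∧ (s ∨ ¬p) ∧ (s ∨ q) ∧ (¬t ∨ r) ∧ (¬t ∨ ¬p) ∧ (¬t ∨ q) ∧ s   (distribute ∨ over ∧)
≡ (¬t ∨ r) ∧ (¬t ∨ ¬p) ∧ (¬t ∨ q) ∧ s   (simplify)

(¬t ∨ r) ∧ (¬t ∨ ¬p) ∧ (¬t ∨ q) ∧ s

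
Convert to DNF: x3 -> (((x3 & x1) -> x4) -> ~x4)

x3 -> (((x3 & x1) -> x4) -> ~x4)
= ~x3 | (((x3 & x1) -> x4) -> ~x4)   [eliminate ->]
= ~x3 | ~((x3 & x1) -> x4) | ~x4   [eliminate ->]
= ~x3 | ~(~(x3 & x1) | x4) | ~x4   [eliminate ->]
= ~x3 | (~~(x3 & x1) & ~x4) | ~x4   [De Morgan]
= ~x3 | (x3 & x1 & ~x4) | ~x4   [double negation]
= ~x3 | ~x4   [simplify]

~x3 | ~x4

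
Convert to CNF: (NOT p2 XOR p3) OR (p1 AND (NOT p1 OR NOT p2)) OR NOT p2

(NOT p2 OR p3 OR p1) AND (NOT p2 OR p3 OR NOT p1)

(NOT p2 XOR p3) OR (p1 AND (NOT p1 OR NOT p2)) OR NOT p2
= ((NOT p2 OR p3) AND NOT (NOT p2 AND p3)) OR (p1 AND (NOT p1 OR NOT p2)) OR NOT p2   — expand XOR
= ((NOT p2 OR p3) AND (NOT NOT p2 OR NOT p3)) OR (p1 AND (NOT p1 OR NOT p2)) OR NOT p2   — De Morgan
= ((NOT p2 OR p3) AND (p2 OR NOT p3)) OR (p1 AND (NOT p1 OR NOT p2)) OR NOT p2   — double negation
= (NOT p2 OR p3 OR p1 OR NOT p2) AND (NOT p2 OR p3 OR NOT p1 OR NOT p2 OR NOT p2) AND (p2 OR NOT p3 OR p1 OR NOT p2) AND (p2 OR NOT p3 OR NOT p1 OR NOT p2 OR NOT p2)   — distribute OR over AND
= (NOT p2 OR p3 OR p1) AND (NOT p2 OR p3 OR NOT p1)   — simplify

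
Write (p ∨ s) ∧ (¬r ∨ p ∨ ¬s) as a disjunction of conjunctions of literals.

p ∨ (s ∧ ¬r)

(p ∨ s) ∧ (¬r ∨ p ∨ ¬s)
≡ (p ∧ ¬r) ∨ (p ∧ p) ∨ (p ∧ ¬s) ∨ (s ∧ ¬r) ∨ (s ∧ p) ∨ (s ∧ ¬s)   — distribute ∧ over ∨
≡ p ∨ (s ∧ ¬r)   — simplify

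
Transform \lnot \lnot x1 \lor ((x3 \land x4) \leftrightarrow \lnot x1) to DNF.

\lnot \lnot x1 \lor ((x3 \land x4) \leftrightarrow \lnot x1)
⇔ \lnot \lnot x1 \lor (((x3 \land x4) \to \lnot x1) \land (\lnot x1 \to (x3 \land x4)))   [eliminate \leftrightarrow]
⇔ \lnot \lnot x1 \lor ((\lnot (x3 \land x4) \lor \lnot x1) \land (\lnot x1 \to (x3 \land x4)))   [eliminate \to]
⇔ \lnot \lnot x1 \lor ((\lnot (x3 \land x4) \lor \lnot x1) \land (\lnot \lnot x1 \lor (x3 \land x4)))   [eliminate \to]
⇔ x1 \lor ((\lnot (x3 \land x4) \lor \lnot x1) \land (\lnot \lnot x1 \lor (x3 \land x4)))   [double negation]
⇔ x1 \lor ((\lnot x3 \lor \lnot x4 \lor \lnot x1) \land (\lnot \lnot x1 \lor (x3 \land x4)))   [De Morgan]
⇔ x1 \lor ((\lnot x3 \lor \lnot x4 \lor \lnot x1) \land (x1 \lor (x3 \land x4)))   [double negation]
⇔ x1 \lor (\lnot x3 \land x1) \lor (\lnot x3 \land x3 \land x4) \lor (\lnot x4 \land x1) \lor (\lnot x4 \land x3 \land x4) \lor (\lnot x1 \land x1) \lor (\lnot x1 \land x3 \land x4)   [distribute \land over \lor]
⇔ x1 \lor (\lnot x1 \land x3 \land x4)   [simplify]

x1 \lor (\lnot x1 \land x3 \land x4)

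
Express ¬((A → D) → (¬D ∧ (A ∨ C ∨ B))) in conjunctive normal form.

¬((A → D) → (¬D ∧ (A ∨ C ∨ B)))
= ¬(¬(A → D) ∨ (¬D ∧ (A ∨ C ∨ B)))   [eliminate →]
= ¬(¬(¬A ∨ D) ∨ (¬D ∧ (A ∨ C ∨ B)))   [eliminate →]
= ¬¬(¬A ∨ D) ∧ ¬(¬D ∧ (A ∨ C ∨ B))   [De Morgan]
= (¬A ∨ D) ∧ ¬(¬D ∧ (A ∨ C ∨ B))   [double negation]
= (¬A ∨ D) ∧ (¬¬D ∨ ¬(A ∨ C ∨ B))   [De Morgan]
= (¬A ∨ D) ∧ (D ∨ ¬(A ∨ C ∨ B))   [double negation]
= (¬A ∨ D) ∧ (D ∨ (¬A ∧ ¬C ∧ ¬B))   [De Morgan]
= (¬A ∨ D) ∧ (D ∨ ¬A) ∧ (D ∨ ¬C) ∧ (D ∨ ¬B)   [distribute ∨ over ∧]
= (¬A ∨ D) ∧ (D ∨ ¬C) ∧ (D ∨ ¬B)   [simplify]

(¬A ∨ D) ∧ (D ∨ ¬C) ∧ (D ∨ ¬B)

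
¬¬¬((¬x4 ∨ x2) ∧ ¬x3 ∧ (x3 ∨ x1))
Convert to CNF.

(x4 ∨ x3 ∨ ¬x1) ∧ (¬x2 ∨ x3 ∨ ¬x1)

¬¬¬((¬x4 ∨ x2) ∧ ¬x3 ∧ (x3 ∨ x1))
≡ ¬((¬x4 ∨ x2) ∧ ¬x3 ∧ (x3 ∨ x1))   — double negation
≡ ¬(¬x4 ∨ x2) ∨ ¬¬x3 ∨ ¬(x3 ∨ x1)   — De Morgan
≡ (¬¬x4 ∧ ¬x2) ∨ ¬¬x3 ∨ ¬(x3 ∨ x1)   — De Morgan
≡ (x4 ∧ ¬x2) ∨ ¬¬x3 ∨ ¬(x3 ∨ x1)   — double negation
≡ (x4 ∧ ¬x2) ∨ x3 ∨ ¬(x3 ∨ x1)   — double negation
≡ (x4 ∧ ¬x2) ∨ x3 ∨ (¬x3 ∧ ¬x1)   — De Morgan
≡ (x4 ∨ x3 ∨ ¬x3) ∧ (x4 ∨ x3 ∨ ¬x1) ∧ (¬x2 ∨ x3 ∨ ¬x3) ∧ (¬x2 ∨ x3 ∨ ¬x1)   — distribute ∨ over ∧
≡ (x4 ∨ x3 ∨ ¬x1) ∧ (¬x2 ∨ x3 ∨ ¬x1)   — simplify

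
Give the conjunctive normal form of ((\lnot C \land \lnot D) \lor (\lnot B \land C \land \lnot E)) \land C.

(\lnot C \lor \lnot B) \land (\lnot C \lor \lnot E) \land (\lnot D \lor \lnot B) \land (\lnot D \lor \lnot E) \land C

((\lnot C \land \lnot D) \lor (\lnot B \land C \land \lnot E)) \land C
⇔ (\lnot C \lor \lnot B) \land (\lnot C \lor C) \land (\lnot C \lor \lnot E) \land (\lnot D \lor \lnot B) \land (\lnot D \lor C) \land (\lnot D \lor \lnot E) \land C   (distribute \lor over \land)
⇔ (\lnot C \lor \lnot B) \land (\lnot C \lor \lnot E) \land (\lnot D \lor \lnot B) \land (\lnot D \lor \lnot E) \land C   (simplify)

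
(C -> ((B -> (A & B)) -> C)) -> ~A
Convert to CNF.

(C | ~A) & (~C | ~A)

(C -> ((B -> (A & B)) -> C)) -> ~A
≡ ~(C -> ((B -> (A & B)) -> C)) | ~A   (eliminate ->)
≡ ~(~C | ((B -> (A & B)) -> C)) | ~A   (eliminate ->)
≡ ~(~C | ~(B -> (A & B)) | C) | ~A   (eliminate ->)
≡ ~(~C | ~(~B | (A & B)) | C) | ~A   (eliminate ->)
≡ (~~C & ~~(~B | (A & B)) & ~C) | ~A   (De Morgan)
≡ (C & ~~(~B | (A & B)) & ~C) | ~A   (double negation)
≡ (C & (~B | (A & B)) & ~C) | ~A   (double negation)
≡ (C | ~A) & (~B | A | ~A) & (~B | B | ~A) & (~C | ~A)   (distribute | over &)
≡ (C | ~A) & (~C | ~A)   (simplify)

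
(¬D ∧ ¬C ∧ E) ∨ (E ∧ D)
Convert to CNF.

(¬D ∧ ¬C ∧ E) ∨ (E ∧ D)
= (¬D ∨ E) ∧ (¬D ∨ D) ∧ (¬C ∨ E) ∧ (¬C ∨ D) ∧ (E ∨ E) ∧ (E ∨ D)   [distribute ∨ over ∧]
= (¬C ∨ D) ∧ E   [simplify]

(¬C ∨ D) ∧ E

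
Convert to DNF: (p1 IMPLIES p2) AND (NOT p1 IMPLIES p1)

(p1 IMPLIES p2) AND (NOT p1 IMPLIES p1)
≡ (NOT p1 OR p2) AND (NOT p1 IMPLIES p1)
≡ (NOT p1 OR p2) AND (NOT NOT p1 OR p1)
≡ (NOT p1 OR p2) AND (p1 OR p1)
≡ (NOT p1 AND p1) OR (NOT p1 AND p1) OR (p2 AND p1) OR (p2 AND p1)
≡ p2 AND p1

p2 AND p1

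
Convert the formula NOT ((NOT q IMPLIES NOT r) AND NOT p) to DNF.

(NOT q AND r) OR p

NOT ((NOT q IMPLIES NOT r) AND NOT p)
= NOT ((NOT NOT q OR NOT r) AND NOT p)   [eliminate IMPLIES]
= NOT (NOT NOT q OR NOT r) OR NOT NOT p   [De Morgan]
= (NOT NOT NOT q AND NOT NOT r) OR NOT NOT p   [De Morgan]
= (NOT q AND NOT NOT r) OR NOT NOT p   [double negation]
= (NOT q AND r) OR NOT NOT p   [double negation]
= (NOT q AND r) OR p   [double negation]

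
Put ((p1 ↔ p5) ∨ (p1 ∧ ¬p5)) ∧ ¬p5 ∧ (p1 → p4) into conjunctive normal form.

((p1 ↔ p5) ∨ (p1 ∧ ¬p5)) ∧ ¬p5 ∧ (p1 → p4)
≡ (((p1 → p5) ∧ (p5 → p1)) ∨ (p1 ∧ ¬p5)) ∧ ¬p5 ∧ (p1 → p4)   [eliminate ↔]
≡ (((¬p1 ∨ p5) ∧ (p5 → p1)) ∨ (p1 ∧ ¬p5)) ∧ ¬p5 ∧ (p1 → p4)   [eliminate →]
≡ (((¬p1 ∨ p5) ∧ (¬p5 ∨ p1)) ∨ (p1 ∧ ¬p5)) ∧ ¬p5 ∧ (p1 → p4)   [eliminate →]
≡ (((¬p1 ∨ p5) ∧ (¬p5 ∨ p1)) ∨ (p1 ∧ ¬p5)) ∧ ¬p5 ∧ (¬p1 ∨ p4)   [eliminate →]
≡ (¬p1 ∨ p5 ∨ p1) ∧ (¬p1 ∨ p5 ∨ ¬p5) ∧ (¬p5 ∨ p1 ∨ p1) ∧ (¬p5 ∨ p1 ∨ ¬p5) ∧ ¬p5 ∧ (¬p1 ∨ p4)   [distribute ∨ over ∧]
≡ ¬p5 ∧ (¬p1 ∨ p4)   [simplify]

¬p5 ∧ (¬p1 ∨ p4)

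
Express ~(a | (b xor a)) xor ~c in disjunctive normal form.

~(a | (b xor a)) xor ~c
≡ (~(a | (b xor a)) & ~~c) | (~~(a | (b xor a)) & ~c)   [expand xor]
≡ (~(a | (b & ~a) | (~b & a)) & ~~c) | (~~(a | (b xor a)) & ~c)   [expand xor]
≡ (~(a | (b & ~a) | (~b & a)) & ~~c) | (~~(a | (b & ~a) | (~b & a)) & ~c)   [expand xor]
≡ (~a & ~(b & ~a) & ~(~b & a) & ~~c) | (~~(a | (b & ~a) | (~b & a)) & ~c)   [De Morgan]
≡ (~a & (~b | ~~a) & ~(~b & a) & ~~c) | (~~(a | (b & ~a) | (~b & a)) & ~c)   [De Morgan]
≡ (~a & (~b | a) & ~(~b & a) & ~~c) | (~~(a | (b & ~a) | (~b & a)) & ~c)   [double negation]
≡ (~a & (~b | a) & (~~b | ~a) & ~~c) | (~~(a | (b & ~a) | (~b & a)) & ~c)   [De Morgan]
≡ (~a & (~b | a) & (b | ~a) & ~~c) | (~~(a | (b & ~a) | (~b & a)) & ~c)   [double negation]
≡ (~a & (~b | a) & (b | ~a) & c) | (~~(a | (b & ~a) | (~b & a)) & ~c)   [double negation]
≡ (~a & (~b | a) & (b | ~a) & c) | ((a | (b & ~a) | (~b & a)) & ~c)   [double negation]
≡ (~a & ~b & b & c) | (~a & ~b & ~a & c) | (~a & a & b & c) | (~a & a & ~a & c) | (a & ~c) | (b & ~a & ~c) | (~b & a & ~c)   [distribute & over |]
≡ (~a & ~b & c) | (a & ~c) | (b & ~a & ~c)   [simplify]

(~a & ~b & c) | (a & ~c) | (b & ~a & ~c)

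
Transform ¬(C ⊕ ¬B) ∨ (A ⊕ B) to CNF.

(¬C ∨ ¬B ∨ ¬A) ∧ (B ∨ C ∨ A)

¬(C ⊕ ¬B) ∨ (A ⊕ B)
≡ ¬((C ∨ ¬B) ∧ ¬(C ∧ ¬B)) ∨ (A ⊕ B)   — expand ⊕
≡ ¬((C ∨ ¬B) ∧ ¬(C ∧ ¬B)) ∨ (A ∨ B) ∧ ¬(A ∧ B)   — expand ⊕
≡ ¬(C ∨ ¬B) ∨ ¬¬(C ∧ ¬B) ∨ (A ∨ B) ∧ ¬(A ∧ B)   — De Morgan
≡ ¬C ∧ ¬¬B ∨ ¬¬(C ∧ ¬B) ∨ (A ∨ B) ∧ ¬(A ∧ B)   — De Morgan
≡ ¬C ∧ B ∨ ¬¬(C ∧ ¬B) ∨ (A ∨ B) ∧ ¬(A ∧ B)   — double negation
≡ ¬C ∧ B ∨ C ∧ ¬B ∨ (A ∨ B) ∧ ¬(A ∧ B)   — double negation
≡ ¬C ∧ B ∨ C ∧ ¬B ∨ (A ∨ B) ∧ (¬A ∨ ¬B)   — De Morgan
≡ (¬C ∨ C ∨ A ∨ B) ∧ (¬C ∨ C ∨ ¬A ∨ ¬B) ∧ (¬C ∨ ¬B ∨ A ∨ B) ∧ (¬C ∨ ¬B ∨ ¬A ∨ ¬B) ∧ (B ∨ C ∨ A ∨ B) ∧ (B ∨ C ∨ ¬A ∨ ¬B) ∧ (B ∨ ¬B ∨ A ∨ B) ∧ (B ∨ ¬B ∨ ¬A ∨ ¬B)   — distribute ∨ over ∧
≡ (¬C ∨ ¬B ∨ ¬A) ∧ (B ∨ C ∨ A)   — simplify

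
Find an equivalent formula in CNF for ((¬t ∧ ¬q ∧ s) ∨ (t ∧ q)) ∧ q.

(¬q ∨ t) ∧ (s ∨ t) ∧ q

((¬t ∧ ¬q ∧ s) ∨ (t ∧ q)) ∧ q
≡ (¬t ∨ t) ∧ (¬t ∨ q) ∧ (¬q ∨ t) ∧ (¬q ∨ q) ∧ (s ∨ t) ∧ (s ∨ q) ∧ q   [distribute ∨ over ∧]
≡ (¬q ∨ t) ∧ (s ∨ t) ∧ q   [simplify]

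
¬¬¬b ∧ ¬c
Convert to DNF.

¬b ∧ ¬c

¬¬¬b ∧ ¬c
= ¬b ∧ ¬c   [double negation]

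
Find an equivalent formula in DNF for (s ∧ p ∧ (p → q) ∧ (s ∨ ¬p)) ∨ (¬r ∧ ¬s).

(s ∧ p ∧ q) ∨ (¬r ∧ ¬s)

(s ∧ p ∧ (p → q) ∧ (s ∨ ¬p)) ∨ (¬r ∧ ¬s)
≡ (s ∧ p ∧ (¬p ∨ q) ∧ (s ∨ ¬p)) ∨ (¬r ∧ ¬s)   [eliminate →]
≡ (s ∧ p ∧ ¬p ∧ s) ∨ (s ∧ p ∧ ¬p ∧ ¬p) ∨ (s ∧ p ∧ q ∧ s) ∨ (s ∧ p ∧ q ∧ ¬p) ∨ (¬r ∧ ¬s)   [distribute ∧ over ∨]
≡ (s ∧ p ∧ q) ∨ (¬r ∧ ¬s)   [simplify]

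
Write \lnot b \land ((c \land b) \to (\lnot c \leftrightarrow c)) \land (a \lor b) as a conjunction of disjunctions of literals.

\lnot b \land ((c \land b) \to (\lnot c \leftrightarrow c)) \land (a \lor b)
≡ \lnot b \land (\lnot (c \land b) \lor (\lnot c \leftrightarrow c)) \land (a \lor b)   [eliminate \to]
≡ \lnot b \land (\lnot (c \land b) \lor ((\lnot c \to c) \land (c \to \lnot c))) \land (a \lor b)   [eliminate \leftrightarrow]
≡ \lnot b \land (\lnot (c \land b) \lor ((\lnot \lnot c \lor c) \land (c \to \lnot c))) \land (a \lor b)   [eliminate \to]
≡ \lnot b \land (\lnot (c \land b) \lor ((\lnot \lnot c \lor c) \land (\lnot c \lor \lnot c))) \land (a \lor b)   [eliminate \to]
≡ \lnot b \land (\lnot c \lor \lnot b \lor ((\lnot \lnot c \lor c) \land (\lnot c \lor \lnot c))) \land (a \lor b)   [De Morgan]
≡ \lnot b \land (\lnot c \lor \lnot b \lor ((c \lor c) \land (\lnot c \lor \lnot c))) \land (a \lor b)   [double negation]
≡ \lnot b \land (\lnot c \lor \lnot b \lor c \lor c) \land (\lnot c \lor \lnot b \lor \lnot c \lor \lnot c) \land (a \lor b)   [distribute \lor over \land]
≡ \lnot b \land (a \lor b)   [simplify]

\lnot b \land (a \lor b)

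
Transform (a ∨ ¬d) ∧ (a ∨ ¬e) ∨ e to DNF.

(a ∨ ¬d) ∧ (a ∨ ¬e) ∨ e
= a ∧ a ∨ a ∧ ¬e ∨ ¬d ∧ a ∨ ¬d ∧ ¬e ∨ e   — distribute ∧ over ∨
= a ∨ ¬d ∧ ¬e ∨ e   — simplify

a ∨ ¬d ∧ ¬e ∨ e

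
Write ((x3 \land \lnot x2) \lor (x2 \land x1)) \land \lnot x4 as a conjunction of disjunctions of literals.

(x3 \lor x2) \land (x3 \lor x1) \land (\lnot x2 \lor x1) \land \lnot x4

((x3 \land \lnot x2) \lor (x2 \land x1)) \land \lnot x4
≡ (x3 \lor x2) \land (x3 \lor x1) \land (\lnot x2 \lor x2) \land (\lnot x2 \lor x1) \land \lnot x4   [distribute \lor over \land]
≡ (x3 \lor x2) \land (x3 \lor x1) \land (\lnot x2 \lor x1) \land \lnot x4   [simplify]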